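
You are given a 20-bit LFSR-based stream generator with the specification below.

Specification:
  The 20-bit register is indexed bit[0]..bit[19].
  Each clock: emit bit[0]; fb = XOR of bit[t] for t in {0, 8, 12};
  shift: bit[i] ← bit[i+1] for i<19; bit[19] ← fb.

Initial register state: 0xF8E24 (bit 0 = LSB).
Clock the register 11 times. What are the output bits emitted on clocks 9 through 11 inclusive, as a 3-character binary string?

reg_0 = 0xF8E24
clock 1: out=0, reg = 0x7C712
clock 2: out=0, reg = 0xBE389
clock 3: out=1, reg = 0x5F1C4
clock 4: out=0, reg = 0x2F8E2
clock 5: out=0, reg = 0x97C71
clock 6: out=1, reg = 0x4BE38
clock 7: out=0, reg = 0xA5F1C
clock 8: out=0, reg = 0x52F8E
clock 9: out=0, reg = 0xA97C7
clock 10: out=1, reg = 0xD4BE3
clock 11: out=1, reg = 0x6A5F1

011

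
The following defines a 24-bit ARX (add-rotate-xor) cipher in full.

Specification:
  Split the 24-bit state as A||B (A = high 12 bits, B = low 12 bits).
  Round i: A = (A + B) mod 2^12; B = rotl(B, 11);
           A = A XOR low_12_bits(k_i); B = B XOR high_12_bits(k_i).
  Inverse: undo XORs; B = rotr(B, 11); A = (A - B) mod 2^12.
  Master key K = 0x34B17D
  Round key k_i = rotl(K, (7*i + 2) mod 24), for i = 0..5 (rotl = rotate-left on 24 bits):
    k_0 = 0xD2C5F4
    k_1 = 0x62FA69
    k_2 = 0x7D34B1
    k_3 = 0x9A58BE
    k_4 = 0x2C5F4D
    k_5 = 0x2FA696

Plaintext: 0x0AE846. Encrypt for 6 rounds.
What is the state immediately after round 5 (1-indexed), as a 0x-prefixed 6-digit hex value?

0x0932B6

s_0 = plaintext = 0x0AE846
s_1 = Round(s_0, k_0) = 0xD0090F
s_2 = Round(s_1, k_1) = 0xC66AA8
s_3 = Round(s_2, k_2) = 0x3BF287
s_4 = Round(s_3, k_3) = 0xEF80E6
s_5 = Round(s_4, k_4) = 0x0932B6
s_6 = Round(s_5, k_5) = 0x5DF3A1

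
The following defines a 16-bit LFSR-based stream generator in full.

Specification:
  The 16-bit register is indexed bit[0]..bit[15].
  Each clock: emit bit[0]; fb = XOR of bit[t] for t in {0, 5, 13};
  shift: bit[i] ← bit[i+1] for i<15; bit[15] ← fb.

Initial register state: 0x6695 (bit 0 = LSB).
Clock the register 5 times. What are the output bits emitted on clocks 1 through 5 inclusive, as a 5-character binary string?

10101

reg_0 = 0x6695
clock 1: out=1, reg = 0x334A
clock 2: out=0, reg = 0x99A5
clock 3: out=1, reg = 0x4CD2
clock 4: out=0, reg = 0x2669
clock 5: out=1, reg = 0x9334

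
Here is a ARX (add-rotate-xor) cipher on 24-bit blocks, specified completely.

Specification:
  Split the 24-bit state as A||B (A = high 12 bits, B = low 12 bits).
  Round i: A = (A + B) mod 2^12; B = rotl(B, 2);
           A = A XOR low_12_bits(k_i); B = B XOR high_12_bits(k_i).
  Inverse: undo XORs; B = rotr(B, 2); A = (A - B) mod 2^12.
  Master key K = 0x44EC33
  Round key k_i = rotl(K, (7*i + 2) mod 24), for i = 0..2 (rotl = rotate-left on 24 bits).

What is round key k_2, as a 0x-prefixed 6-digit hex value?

K = 0x44EC33
k_0 = rotl(K, (7*0+2) mod 24) = rotl(K, 2) = 0x13B0CD
k_1 = rotl(K, (7*1+2) mod 24) = rotl(K, 9) = 0xD86689
k_2 = rotl(K, (7*2+2) mod 24) = rotl(K, 16) = 0x3344EC

0x3344EC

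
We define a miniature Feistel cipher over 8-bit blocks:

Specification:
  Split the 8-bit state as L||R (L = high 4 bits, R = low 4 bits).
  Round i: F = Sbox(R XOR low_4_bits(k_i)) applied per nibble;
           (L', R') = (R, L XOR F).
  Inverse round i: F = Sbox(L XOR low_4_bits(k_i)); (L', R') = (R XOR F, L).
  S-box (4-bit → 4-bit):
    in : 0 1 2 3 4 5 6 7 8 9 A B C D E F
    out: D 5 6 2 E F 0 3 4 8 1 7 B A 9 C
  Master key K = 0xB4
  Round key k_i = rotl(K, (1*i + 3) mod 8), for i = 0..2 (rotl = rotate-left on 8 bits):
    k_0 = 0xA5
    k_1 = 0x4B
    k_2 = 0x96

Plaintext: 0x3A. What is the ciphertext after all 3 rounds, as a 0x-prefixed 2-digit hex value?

0x49

s_0 = plaintext = 0x3A
s_1 = Round(s_0, k_0) = 0xAF
s_2 = Round(s_1, k_1) = 0xF4
s_3 = Round(s_2, k_2) = 0x49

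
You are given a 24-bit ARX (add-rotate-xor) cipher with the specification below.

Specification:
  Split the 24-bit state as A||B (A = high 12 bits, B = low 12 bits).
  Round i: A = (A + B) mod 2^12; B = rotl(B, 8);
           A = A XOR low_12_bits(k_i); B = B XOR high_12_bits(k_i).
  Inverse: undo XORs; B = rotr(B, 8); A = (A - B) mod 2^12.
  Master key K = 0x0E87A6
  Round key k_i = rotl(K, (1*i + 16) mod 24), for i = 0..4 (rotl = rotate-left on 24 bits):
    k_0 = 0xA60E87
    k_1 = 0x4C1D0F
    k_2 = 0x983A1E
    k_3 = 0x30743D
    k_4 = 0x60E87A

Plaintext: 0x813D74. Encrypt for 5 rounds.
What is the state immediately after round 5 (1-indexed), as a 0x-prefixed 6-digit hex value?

0xFB6A2D

s_0 = plaintext = 0x813D74
s_1 = Round(s_0, k_0) = 0xB00EB7
s_2 = Round(s_1, k_1) = 0x4B832A
s_3 = Round(s_2, k_2) = 0xDFC3B1
s_4 = Round(s_3, k_3) = 0x59023C
s_5 = Round(s_4, k_4) = 0xFB6A2D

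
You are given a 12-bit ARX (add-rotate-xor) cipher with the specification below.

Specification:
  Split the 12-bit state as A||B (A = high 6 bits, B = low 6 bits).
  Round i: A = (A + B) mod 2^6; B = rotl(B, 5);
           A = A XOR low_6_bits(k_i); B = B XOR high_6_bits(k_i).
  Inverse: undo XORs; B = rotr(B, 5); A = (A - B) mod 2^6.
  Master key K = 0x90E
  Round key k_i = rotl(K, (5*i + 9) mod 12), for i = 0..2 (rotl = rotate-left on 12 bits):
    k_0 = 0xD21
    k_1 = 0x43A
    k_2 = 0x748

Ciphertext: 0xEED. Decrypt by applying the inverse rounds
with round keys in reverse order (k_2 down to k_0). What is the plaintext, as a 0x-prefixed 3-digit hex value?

s_0 = ciphertext = 0xEED
s_1 = InvRound(s_0, k_2) = 0x4A1
s_2 = InvRound(s_1, k_1) = 0x163
s_3 = InvRound(s_2, k_0) = 0xDAE

0xDAE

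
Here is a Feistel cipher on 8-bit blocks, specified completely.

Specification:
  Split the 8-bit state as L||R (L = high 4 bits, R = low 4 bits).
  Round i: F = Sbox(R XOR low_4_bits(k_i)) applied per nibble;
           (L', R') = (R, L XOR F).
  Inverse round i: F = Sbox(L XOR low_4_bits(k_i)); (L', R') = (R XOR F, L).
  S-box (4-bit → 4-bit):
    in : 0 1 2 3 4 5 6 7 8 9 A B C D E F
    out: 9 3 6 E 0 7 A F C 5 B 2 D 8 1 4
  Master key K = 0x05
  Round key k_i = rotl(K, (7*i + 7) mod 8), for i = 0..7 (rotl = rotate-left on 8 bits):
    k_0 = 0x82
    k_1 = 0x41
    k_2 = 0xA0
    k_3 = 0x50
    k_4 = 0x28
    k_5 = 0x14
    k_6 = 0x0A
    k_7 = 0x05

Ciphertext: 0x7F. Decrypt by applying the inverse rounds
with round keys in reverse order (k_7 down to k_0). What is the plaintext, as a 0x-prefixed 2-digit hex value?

s_0 = ciphertext = 0x7F
s_1 = InvRound(s_0, k_7) = 0x97
s_2 = InvRound(s_1, k_6) = 0x99
s_3 = InvRound(s_2, k_5) = 0x19
s_4 = InvRound(s_3, k_4) = 0xC1
s_5 = InvRound(s_4, k_3) = 0xCC
s_6 = InvRound(s_5, k_2) = 0x1C
s_7 = InvRound(s_6, k_1) = 0x51
s_8 = InvRound(s_7, k_0) = 0xE5

0xE5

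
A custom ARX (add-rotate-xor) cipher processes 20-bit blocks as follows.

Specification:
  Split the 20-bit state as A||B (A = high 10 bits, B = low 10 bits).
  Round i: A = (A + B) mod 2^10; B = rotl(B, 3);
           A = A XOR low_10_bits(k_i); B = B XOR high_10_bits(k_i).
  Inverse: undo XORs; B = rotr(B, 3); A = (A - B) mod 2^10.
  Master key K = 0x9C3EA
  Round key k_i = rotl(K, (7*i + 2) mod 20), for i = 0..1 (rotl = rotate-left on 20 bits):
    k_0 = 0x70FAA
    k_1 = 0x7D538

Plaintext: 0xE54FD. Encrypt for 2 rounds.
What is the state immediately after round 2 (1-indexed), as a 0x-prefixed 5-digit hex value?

s_0 = plaintext = 0xE54FD
s_1 = Round(s_0, k_0) = 0xCE22A
s_2 = Round(s_1, k_1) = 0x168A1

0x168A1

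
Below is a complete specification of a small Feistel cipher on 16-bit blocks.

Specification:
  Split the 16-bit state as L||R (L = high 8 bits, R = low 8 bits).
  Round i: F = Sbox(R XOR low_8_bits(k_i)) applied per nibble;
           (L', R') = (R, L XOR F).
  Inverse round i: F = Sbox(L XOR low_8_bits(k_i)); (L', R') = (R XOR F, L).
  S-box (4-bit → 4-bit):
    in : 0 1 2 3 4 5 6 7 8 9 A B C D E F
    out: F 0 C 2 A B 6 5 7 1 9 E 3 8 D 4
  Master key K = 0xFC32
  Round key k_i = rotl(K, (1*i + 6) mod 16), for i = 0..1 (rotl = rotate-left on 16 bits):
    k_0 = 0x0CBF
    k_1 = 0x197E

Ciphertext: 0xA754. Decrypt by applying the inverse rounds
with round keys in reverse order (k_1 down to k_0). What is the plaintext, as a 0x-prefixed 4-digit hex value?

s_0 = ciphertext = 0xA754
s_1 = InvRound(s_0, k_1) = 0xD5A7
s_2 = InvRound(s_1, k_0) = 0xCED5

0xCED5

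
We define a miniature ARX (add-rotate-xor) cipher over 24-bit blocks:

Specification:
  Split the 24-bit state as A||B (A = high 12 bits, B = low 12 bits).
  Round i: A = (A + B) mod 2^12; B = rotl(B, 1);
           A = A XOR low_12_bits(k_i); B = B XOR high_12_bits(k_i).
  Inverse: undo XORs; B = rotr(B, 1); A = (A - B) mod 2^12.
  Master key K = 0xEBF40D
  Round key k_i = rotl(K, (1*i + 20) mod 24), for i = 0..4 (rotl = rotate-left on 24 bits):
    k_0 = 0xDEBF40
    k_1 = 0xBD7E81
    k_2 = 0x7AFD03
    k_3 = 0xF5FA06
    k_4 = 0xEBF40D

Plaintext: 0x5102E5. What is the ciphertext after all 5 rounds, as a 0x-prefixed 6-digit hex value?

0x9B6218

s_0 = plaintext = 0x5102E5
s_1 = Round(s_0, k_0) = 0x8B5821
s_2 = Round(s_1, k_1) = 0xE57B94
s_3 = Round(s_2, k_2) = 0x4E8086
s_4 = Round(s_3, k_3) = 0xF68E53
s_5 = Round(s_4, k_4) = 0x9B6218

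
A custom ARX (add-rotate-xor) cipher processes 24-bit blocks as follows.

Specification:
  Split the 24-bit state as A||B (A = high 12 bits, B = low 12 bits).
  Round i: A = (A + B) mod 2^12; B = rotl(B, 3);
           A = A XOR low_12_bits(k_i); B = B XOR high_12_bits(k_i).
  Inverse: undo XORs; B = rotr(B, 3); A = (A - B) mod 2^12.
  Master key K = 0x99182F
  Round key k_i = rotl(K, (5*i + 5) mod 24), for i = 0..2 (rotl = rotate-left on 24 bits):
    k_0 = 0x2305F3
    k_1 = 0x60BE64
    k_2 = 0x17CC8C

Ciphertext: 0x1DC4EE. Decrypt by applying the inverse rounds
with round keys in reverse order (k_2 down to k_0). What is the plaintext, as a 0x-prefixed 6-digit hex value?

s_0 = ciphertext = 0x1DC4EE
s_1 = InvRound(s_0, k_2) = 0x89E4B2
s_2 = InvRound(s_1, k_1) = 0x4A3257
s_3 = InvRound(s_2, k_0) = 0x344E0C

0x344E0C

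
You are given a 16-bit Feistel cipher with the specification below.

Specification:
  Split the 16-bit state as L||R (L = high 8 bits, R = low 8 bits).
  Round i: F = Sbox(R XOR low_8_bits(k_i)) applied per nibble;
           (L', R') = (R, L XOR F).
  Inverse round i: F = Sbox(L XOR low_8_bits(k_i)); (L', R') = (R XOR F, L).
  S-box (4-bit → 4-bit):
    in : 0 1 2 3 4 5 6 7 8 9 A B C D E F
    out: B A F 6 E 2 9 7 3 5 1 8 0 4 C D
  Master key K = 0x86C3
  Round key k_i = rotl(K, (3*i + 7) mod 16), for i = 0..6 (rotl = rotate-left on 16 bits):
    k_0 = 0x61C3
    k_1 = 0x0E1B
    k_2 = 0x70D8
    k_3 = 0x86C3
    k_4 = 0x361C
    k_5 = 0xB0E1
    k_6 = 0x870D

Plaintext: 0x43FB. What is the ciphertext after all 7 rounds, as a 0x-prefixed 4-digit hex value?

0xC7AE

s_0 = plaintext = 0x43FB
s_1 = Round(s_0, k_0) = 0xFB20
s_2 = Round(s_1, k_1) = 0x2093
s_3 = Round(s_2, k_2) = 0x93C8
s_4 = Round(s_3, k_3) = 0xC82B
s_5 = Round(s_4, k_4) = 0x2BAF
s_6 = Round(s_5, k_5) = 0xAFC7
s_7 = Round(s_6, k_6) = 0xC7AE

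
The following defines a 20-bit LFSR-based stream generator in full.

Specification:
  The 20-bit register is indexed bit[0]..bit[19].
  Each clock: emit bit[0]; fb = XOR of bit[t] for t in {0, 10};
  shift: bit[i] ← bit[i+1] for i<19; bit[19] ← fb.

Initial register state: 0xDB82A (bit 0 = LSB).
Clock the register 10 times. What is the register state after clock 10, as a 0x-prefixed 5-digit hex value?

0xD136E

reg_0 = 0xDB82A
clock 1: out=0, reg = 0x6DC15
clock 2: out=1, reg = 0x36E0A
clock 3: out=0, reg = 0x9B705
clock 4: out=1, reg = 0x4DB82
clock 5: out=0, reg = 0x26DC1
clock 6: out=1, reg = 0x136E0
clock 7: out=0, reg = 0x89B70
clock 8: out=0, reg = 0x44DB8
clock 9: out=0, reg = 0xA26DC
clock 10: out=0, reg = 0xD136E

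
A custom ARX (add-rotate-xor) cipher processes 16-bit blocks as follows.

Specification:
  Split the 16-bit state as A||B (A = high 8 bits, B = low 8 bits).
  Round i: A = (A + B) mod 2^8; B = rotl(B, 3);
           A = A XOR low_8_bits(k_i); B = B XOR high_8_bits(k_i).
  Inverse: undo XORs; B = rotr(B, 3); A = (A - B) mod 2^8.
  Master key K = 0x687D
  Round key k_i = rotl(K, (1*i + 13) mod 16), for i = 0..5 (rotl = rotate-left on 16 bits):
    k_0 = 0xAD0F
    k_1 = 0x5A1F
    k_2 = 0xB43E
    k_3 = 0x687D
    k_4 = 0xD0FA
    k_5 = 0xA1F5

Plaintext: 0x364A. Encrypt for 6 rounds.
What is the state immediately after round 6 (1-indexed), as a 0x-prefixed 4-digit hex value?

s_0 = plaintext = 0x364A
s_1 = Round(s_0, k_0) = 0x8FFF
s_2 = Round(s_1, k_1) = 0x91A5
s_3 = Round(s_2, k_2) = 0x0899
s_4 = Round(s_3, k_3) = 0xDCA4
s_5 = Round(s_4, k_4) = 0x7AF5
s_6 = Round(s_5, k_5) = 0x9A0E

0x9A0E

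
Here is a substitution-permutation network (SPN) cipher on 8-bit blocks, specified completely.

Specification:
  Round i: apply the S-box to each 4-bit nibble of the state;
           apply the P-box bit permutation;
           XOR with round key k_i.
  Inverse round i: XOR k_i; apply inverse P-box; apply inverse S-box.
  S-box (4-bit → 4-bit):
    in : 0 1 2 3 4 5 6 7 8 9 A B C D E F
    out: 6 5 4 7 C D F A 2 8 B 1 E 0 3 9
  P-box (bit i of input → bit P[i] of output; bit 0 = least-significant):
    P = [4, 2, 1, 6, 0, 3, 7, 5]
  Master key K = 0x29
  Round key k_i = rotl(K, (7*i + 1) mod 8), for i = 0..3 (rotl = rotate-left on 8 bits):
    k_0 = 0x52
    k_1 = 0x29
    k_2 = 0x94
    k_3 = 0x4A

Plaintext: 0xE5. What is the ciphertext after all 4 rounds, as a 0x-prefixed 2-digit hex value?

s_0 = plaintext = 0xE5
s_1 = Round(s_0, k_0) = 0x09
s_2 = Round(s_1, k_1) = 0xE1
s_3 = Round(s_2, k_2) = 0x8F
s_4 = Round(s_3, k_3) = 0x12

0x12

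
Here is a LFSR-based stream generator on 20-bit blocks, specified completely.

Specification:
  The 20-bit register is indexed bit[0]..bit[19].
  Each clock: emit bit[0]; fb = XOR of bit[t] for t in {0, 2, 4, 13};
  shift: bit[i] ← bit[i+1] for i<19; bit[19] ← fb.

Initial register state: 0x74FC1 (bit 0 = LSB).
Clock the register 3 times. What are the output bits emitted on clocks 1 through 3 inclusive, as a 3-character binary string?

reg_0 = 0x74FC1
clock 1: out=1, reg = 0xBA7E0
clock 2: out=0, reg = 0xDD3F0
clock 3: out=0, reg = 0xEE9F8

100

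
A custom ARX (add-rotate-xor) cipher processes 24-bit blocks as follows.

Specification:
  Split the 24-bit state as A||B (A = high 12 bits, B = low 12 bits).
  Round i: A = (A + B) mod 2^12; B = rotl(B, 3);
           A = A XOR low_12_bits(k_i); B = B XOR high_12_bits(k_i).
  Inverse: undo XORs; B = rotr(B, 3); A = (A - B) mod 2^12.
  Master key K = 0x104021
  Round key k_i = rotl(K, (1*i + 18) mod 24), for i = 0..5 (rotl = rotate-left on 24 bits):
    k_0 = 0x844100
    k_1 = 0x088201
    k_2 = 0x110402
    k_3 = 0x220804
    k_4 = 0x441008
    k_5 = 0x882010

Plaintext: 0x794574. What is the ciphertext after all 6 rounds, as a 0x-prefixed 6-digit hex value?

0x606D1B

s_0 = plaintext = 0x794574
s_1 = Round(s_0, k_0) = 0xC083E6
s_2 = Round(s_1, k_1) = 0xDEFFB9
s_3 = Round(s_2, k_2) = 0x9AACDF
s_4 = Round(s_3, k_3) = 0xE8D4DE
s_5 = Round(s_4, k_4) = 0x3632B3
s_6 = Round(s_5, k_5) = 0x606D1B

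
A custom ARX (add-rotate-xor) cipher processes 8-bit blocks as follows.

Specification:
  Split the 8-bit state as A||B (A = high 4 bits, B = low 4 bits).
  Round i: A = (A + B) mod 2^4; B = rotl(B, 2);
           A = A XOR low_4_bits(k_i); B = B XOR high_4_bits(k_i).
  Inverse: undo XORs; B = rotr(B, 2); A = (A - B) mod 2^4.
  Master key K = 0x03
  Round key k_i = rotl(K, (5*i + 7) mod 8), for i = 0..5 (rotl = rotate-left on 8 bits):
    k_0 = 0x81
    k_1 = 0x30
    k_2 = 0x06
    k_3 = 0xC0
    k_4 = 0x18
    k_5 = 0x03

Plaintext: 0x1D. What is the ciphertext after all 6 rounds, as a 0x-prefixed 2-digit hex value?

s_0 = plaintext = 0x1D
s_1 = Round(s_0, k_0) = 0xFF
s_2 = Round(s_1, k_1) = 0xEC
s_3 = Round(s_2, k_2) = 0xC3
s_4 = Round(s_3, k_3) = 0xF0
s_5 = Round(s_4, k_4) = 0x71
s_6 = Round(s_5, k_5) = 0xB4

0xB4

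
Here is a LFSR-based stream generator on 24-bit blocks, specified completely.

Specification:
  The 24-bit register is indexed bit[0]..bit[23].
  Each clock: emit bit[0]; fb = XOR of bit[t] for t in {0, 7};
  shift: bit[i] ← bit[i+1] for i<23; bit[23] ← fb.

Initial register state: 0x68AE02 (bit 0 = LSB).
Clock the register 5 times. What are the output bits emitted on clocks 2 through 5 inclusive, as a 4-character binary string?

reg_0 = 0x68AE02
clock 1: out=0, reg = 0x345701
clock 2: out=1, reg = 0x9A2B80
clock 3: out=0, reg = 0xCD15C0
clock 4: out=0, reg = 0xE68AE0
clock 5: out=0, reg = 0xF34570

1000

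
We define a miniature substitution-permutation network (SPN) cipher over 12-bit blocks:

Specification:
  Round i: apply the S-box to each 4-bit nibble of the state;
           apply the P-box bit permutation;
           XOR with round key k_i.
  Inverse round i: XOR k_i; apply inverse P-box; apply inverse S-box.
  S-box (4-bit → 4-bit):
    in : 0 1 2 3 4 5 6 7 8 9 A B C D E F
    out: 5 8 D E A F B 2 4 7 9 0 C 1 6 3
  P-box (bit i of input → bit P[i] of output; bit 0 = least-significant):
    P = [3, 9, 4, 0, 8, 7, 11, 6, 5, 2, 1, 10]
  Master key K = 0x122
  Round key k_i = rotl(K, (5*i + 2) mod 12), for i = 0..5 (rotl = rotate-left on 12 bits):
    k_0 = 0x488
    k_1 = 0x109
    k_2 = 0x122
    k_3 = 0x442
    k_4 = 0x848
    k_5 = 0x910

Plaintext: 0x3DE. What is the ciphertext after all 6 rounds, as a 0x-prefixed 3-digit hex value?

0x6AC

s_0 = plaintext = 0x3DE
s_1 = Round(s_0, k_0) = 0x39E
s_2 = Round(s_1, k_1) = 0xE9F
s_3 = Round(s_2, k_2) = 0xAAC
s_4 = Round(s_3, k_3) = 0x133
s_5 = Round(s_4, k_4) = 0x699
s_6 = Round(s_5, k_5) = 0x6AC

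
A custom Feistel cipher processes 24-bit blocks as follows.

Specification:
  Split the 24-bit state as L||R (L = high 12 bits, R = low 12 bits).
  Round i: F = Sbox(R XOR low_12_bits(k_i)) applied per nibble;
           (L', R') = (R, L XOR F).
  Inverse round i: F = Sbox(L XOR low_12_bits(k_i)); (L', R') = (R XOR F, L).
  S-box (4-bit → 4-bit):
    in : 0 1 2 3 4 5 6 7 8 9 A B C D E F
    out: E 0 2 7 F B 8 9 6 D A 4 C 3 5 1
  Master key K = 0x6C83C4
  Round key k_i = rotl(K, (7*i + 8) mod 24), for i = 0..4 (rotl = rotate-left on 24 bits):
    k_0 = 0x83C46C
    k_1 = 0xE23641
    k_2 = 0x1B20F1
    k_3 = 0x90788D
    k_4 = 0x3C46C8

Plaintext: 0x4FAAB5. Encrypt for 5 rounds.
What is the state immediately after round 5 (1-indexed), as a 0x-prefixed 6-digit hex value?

s_0 = plaintext = 0x4FAAB5
s_1 = Round(s_0, k_0) = 0xAB51C7
s_2 = Round(s_1, k_1) = 0x1C73DD
s_3 = Round(s_2, k_2) = 0x3DD6EB
s_4 = Round(s_3, k_3) = 0x6EB655
s_5 = Round(s_4, k_4) = 0x655838

0x655838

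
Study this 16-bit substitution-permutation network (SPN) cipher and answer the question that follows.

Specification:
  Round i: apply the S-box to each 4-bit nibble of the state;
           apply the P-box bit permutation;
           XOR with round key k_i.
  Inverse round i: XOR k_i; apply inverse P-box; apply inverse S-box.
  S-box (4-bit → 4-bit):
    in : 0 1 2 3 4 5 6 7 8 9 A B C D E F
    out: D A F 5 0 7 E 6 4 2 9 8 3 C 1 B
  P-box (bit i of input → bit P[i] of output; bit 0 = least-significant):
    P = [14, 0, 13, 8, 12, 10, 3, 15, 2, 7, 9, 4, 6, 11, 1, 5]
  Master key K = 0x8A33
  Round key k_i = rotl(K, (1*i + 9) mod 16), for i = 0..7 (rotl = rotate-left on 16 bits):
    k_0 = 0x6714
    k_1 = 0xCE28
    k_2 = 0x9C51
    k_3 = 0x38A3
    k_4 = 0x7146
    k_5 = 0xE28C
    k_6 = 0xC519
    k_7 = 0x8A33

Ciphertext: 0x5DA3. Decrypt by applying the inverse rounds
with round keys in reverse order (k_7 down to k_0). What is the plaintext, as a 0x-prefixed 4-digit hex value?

0x80BA

s_0 = ciphertext = 0x5DA3
s_1 = InvRound(s_0, k_7) = 0x46FA
s_2 = InvRound(s_1, k_6) = 0x07B1
s_3 = InvRound(s_2, k_5) = 0xBA62
s_4 = InvRound(s_3, k_4) = 0x13BA
s_5 = InvRound(s_4, k_3) = 0x9D86
s_6 = InvRound(s_5, k_2) = 0x3F41
s_7 = InvRound(s_6, k_1) = 0xA402
s_8 = InvRound(s_7, k_0) = 0x80BA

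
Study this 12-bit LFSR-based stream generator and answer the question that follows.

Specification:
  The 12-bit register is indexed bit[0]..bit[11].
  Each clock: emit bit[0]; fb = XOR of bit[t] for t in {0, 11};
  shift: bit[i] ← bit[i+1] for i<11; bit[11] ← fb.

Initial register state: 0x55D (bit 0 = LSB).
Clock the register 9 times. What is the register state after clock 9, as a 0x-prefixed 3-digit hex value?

reg_0 = 0x55D
clock 1: out=1, reg = 0xAAE
clock 2: out=0, reg = 0xD57
clock 3: out=1, reg = 0x6AB
clock 4: out=1, reg = 0xB55
clock 5: out=1, reg = 0x5AA
clock 6: out=0, reg = 0x2D5
clock 7: out=1, reg = 0x96A
clock 8: out=0, reg = 0xCB5
clock 9: out=1, reg = 0x65A

0x65A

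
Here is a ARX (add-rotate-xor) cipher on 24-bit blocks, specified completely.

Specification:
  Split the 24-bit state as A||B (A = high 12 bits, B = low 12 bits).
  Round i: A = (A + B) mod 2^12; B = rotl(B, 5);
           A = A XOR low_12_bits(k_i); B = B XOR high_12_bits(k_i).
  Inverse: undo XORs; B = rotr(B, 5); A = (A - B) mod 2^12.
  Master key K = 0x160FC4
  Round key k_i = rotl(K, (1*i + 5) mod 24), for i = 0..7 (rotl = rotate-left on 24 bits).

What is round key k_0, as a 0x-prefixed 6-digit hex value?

K = 0x160FC4
k_0 = rotl(K, (1*0+5) mod 24) = rotl(K, 5) = 0xC1F882

0xC1F882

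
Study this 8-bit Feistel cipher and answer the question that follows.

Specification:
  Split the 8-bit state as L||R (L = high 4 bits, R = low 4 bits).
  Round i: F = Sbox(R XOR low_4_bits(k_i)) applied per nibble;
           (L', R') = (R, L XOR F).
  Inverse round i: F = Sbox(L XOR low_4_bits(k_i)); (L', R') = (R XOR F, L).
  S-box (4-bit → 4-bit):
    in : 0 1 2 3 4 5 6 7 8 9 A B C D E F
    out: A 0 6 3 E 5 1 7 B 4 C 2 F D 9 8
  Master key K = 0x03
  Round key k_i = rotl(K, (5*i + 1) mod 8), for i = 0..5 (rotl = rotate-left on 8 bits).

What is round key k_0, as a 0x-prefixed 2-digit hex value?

0x06

K = 0x03
k_0 = rotl(K, (5*0+1) mod 8) = rotl(K, 1) = 0x06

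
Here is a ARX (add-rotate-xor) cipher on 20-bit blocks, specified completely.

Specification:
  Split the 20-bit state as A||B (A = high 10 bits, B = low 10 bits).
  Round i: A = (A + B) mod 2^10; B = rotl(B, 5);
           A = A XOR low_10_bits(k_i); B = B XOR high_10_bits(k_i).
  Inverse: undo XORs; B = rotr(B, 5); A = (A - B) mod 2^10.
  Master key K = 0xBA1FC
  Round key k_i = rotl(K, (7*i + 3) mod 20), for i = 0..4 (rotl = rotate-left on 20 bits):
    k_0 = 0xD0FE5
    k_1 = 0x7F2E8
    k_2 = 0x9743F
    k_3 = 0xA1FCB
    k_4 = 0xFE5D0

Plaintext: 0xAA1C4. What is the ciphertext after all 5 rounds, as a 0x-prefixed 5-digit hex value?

0x37112

s_0 = plaintext = 0xAA1C4
s_1 = Round(s_0, k_0) = 0xE27CD
s_2 = Round(s_1, k_1) = 0x6F842
s_3 = Round(s_2, k_2) = 0x8FE1F
s_4 = Round(s_3, k_3) = 0xE5577
s_5 = Round(s_4, k_4) = 0x37112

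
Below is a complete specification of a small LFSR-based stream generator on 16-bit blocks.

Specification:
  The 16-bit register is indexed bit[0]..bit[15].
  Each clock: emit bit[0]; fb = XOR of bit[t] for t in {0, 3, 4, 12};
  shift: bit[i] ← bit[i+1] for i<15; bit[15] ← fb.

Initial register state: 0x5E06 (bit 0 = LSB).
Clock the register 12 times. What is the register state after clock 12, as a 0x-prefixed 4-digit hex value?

0x1135

reg_0 = 0x5E06
clock 1: out=0, reg = 0xAF03
clock 2: out=1, reg = 0xD781
clock 3: out=1, reg = 0x6BC0
clock 4: out=0, reg = 0x35E0
clock 5: out=0, reg = 0x9AF0
clock 6: out=0, reg = 0x4D78
clock 7: out=0, reg = 0x26BC
clock 8: out=0, reg = 0x135E
clock 9: out=0, reg = 0x89AF
clock 10: out=1, reg = 0x44D7
clock 11: out=1, reg = 0x226B
clock 12: out=1, reg = 0x1135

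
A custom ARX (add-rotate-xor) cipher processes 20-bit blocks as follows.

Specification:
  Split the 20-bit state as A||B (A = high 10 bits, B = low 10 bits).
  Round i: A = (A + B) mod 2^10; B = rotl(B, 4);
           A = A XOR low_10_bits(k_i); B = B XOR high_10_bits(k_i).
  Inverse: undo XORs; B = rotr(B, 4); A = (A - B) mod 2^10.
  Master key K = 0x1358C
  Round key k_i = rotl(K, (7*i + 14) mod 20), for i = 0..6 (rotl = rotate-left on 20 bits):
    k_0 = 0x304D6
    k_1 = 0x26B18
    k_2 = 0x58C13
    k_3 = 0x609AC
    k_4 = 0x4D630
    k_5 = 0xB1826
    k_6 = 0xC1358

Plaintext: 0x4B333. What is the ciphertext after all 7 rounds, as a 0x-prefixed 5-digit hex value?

s_0 = plaintext = 0x4B333
s_1 = Round(s_0, k_0) = 0x227FD
s_2 = Round(s_1, k_1) = 0xE7B45
s_3 = Round(s_2, k_2) = 0xBC13E
s_4 = Round(s_3, k_3) = 0x60A66
s_5 = Round(s_4, k_4) = 0x7635C
s_6 = Round(s_5, k_5) = 0x44B0B
s_7 = Round(s_6, k_6) = 0xD17B8

0xD17B8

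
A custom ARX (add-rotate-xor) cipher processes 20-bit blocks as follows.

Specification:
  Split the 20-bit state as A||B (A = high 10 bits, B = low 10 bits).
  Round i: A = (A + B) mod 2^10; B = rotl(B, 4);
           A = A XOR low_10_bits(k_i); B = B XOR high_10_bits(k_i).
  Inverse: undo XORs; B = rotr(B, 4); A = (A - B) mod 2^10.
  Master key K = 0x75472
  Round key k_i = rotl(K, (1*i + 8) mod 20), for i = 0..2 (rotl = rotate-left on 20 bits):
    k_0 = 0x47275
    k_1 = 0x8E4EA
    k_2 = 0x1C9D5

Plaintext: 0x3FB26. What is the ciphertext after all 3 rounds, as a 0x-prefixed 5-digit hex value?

s_0 = plaintext = 0x3FB26
s_1 = Round(s_0, k_0) = 0x94770
s_2 = Round(s_1, k_1) = 0x4AD34
s_3 = Round(s_2, k_2) = 0xE2B36

0xE2B36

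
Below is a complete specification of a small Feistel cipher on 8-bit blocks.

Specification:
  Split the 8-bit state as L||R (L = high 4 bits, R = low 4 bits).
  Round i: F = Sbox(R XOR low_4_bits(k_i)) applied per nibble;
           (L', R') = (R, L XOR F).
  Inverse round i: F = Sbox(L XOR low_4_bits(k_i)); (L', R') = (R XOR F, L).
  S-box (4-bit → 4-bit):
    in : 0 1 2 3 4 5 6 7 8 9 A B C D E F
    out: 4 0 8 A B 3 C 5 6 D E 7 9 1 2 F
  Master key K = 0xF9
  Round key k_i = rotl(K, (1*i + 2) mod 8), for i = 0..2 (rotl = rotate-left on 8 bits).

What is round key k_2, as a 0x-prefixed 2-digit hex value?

0x9F

K = 0xF9
k_0 = rotl(K, (1*0+2) mod 8) = rotl(K, 2) = 0xE7
k_1 = rotl(K, (1*1+2) mod 8) = rotl(K, 3) = 0xCF
k_2 = rotl(K, (1*2+2) mod 8) = rotl(K, 4) = 0x9F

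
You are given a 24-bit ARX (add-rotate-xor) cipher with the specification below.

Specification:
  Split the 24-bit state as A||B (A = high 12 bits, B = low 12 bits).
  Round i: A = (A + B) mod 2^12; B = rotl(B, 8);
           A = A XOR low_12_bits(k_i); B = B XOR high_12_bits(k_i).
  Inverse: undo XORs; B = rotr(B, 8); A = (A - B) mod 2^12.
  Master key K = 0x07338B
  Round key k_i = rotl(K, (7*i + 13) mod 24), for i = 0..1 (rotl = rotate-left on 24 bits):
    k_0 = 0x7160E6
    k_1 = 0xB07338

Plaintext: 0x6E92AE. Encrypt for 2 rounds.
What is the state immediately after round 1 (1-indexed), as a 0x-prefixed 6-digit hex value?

0x97193C

s_0 = plaintext = 0x6E92AE
s_1 = Round(s_0, k_0) = 0x97193C
s_2 = Round(s_1, k_1) = 0x195794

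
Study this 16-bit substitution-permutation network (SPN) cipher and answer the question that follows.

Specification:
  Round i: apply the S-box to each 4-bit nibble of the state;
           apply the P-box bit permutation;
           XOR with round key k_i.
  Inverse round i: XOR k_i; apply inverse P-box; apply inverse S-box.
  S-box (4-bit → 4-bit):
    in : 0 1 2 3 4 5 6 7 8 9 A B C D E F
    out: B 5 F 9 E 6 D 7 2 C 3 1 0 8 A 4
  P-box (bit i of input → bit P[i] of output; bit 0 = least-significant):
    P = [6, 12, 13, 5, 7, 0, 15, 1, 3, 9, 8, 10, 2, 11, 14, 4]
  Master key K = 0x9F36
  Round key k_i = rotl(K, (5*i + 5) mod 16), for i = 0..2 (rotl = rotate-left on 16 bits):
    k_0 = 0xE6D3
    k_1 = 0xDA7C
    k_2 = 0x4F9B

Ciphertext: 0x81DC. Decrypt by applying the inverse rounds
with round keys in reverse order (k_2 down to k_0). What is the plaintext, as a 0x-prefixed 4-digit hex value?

0x4768

s_0 = ciphertext = 0x81DC
s_1 = InvRound(s_0, k_2) = 0x7E4B
s_2 = InvRound(s_1, k_1) = 0x3D49
s_3 = InvRound(s_2, k_0) = 0x4768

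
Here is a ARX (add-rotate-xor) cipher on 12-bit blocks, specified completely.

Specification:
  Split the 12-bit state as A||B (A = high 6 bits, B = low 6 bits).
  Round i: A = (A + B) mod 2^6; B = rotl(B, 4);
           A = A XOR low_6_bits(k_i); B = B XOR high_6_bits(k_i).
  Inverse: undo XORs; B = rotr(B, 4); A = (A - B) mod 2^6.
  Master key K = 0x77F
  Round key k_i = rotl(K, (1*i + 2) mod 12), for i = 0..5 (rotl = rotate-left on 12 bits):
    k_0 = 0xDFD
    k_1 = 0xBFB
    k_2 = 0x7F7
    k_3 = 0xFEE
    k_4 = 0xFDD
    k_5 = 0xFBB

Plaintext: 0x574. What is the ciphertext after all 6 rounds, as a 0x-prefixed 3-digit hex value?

s_0 = plaintext = 0x574
s_1 = Round(s_0, k_0) = 0xD3A
s_2 = Round(s_1, k_1) = 0x541
s_3 = Round(s_2, k_2) = 0x84F
s_4 = Round(s_3, k_3) = 0x78C
s_5 = Round(s_4, k_4) = 0xDFC
s_6 = Round(s_5, k_5) = 0x231

0x231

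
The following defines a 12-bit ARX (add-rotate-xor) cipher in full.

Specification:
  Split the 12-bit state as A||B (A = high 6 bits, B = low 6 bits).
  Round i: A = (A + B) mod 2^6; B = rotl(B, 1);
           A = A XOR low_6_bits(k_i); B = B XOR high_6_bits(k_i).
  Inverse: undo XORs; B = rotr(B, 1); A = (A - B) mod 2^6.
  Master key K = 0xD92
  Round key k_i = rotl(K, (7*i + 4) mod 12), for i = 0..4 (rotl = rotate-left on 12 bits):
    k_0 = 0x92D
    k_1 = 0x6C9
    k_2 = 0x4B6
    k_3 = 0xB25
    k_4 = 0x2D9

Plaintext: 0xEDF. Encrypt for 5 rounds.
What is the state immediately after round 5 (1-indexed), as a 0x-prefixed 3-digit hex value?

s_0 = plaintext = 0xEDF
s_1 = Round(s_0, k_0) = 0xDDA
s_2 = Round(s_1, k_1) = 0x62F
s_3 = Round(s_2, k_2) = 0xC4D
s_4 = Round(s_3, k_3) = 0x6F6
s_5 = Round(s_4, k_4) = 0x226

0x226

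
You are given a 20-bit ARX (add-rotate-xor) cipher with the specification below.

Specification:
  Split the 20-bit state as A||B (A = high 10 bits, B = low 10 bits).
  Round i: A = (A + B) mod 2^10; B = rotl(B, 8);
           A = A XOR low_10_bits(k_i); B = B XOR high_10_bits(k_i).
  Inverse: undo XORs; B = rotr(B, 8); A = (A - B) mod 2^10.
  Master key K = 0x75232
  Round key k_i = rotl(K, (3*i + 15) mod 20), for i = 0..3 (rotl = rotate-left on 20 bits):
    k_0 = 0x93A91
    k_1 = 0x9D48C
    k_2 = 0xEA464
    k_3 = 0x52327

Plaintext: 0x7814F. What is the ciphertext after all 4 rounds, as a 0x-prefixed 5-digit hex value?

s_0 = plaintext = 0x7814F
s_1 = Round(s_0, k_0) = 0x6F91D
s_2 = Round(s_1, k_1) = 0x95F32
s_3 = Round(s_2, k_2) = 0x7B565
s_4 = Round(s_3, k_3) = 0x1D411

0x1D411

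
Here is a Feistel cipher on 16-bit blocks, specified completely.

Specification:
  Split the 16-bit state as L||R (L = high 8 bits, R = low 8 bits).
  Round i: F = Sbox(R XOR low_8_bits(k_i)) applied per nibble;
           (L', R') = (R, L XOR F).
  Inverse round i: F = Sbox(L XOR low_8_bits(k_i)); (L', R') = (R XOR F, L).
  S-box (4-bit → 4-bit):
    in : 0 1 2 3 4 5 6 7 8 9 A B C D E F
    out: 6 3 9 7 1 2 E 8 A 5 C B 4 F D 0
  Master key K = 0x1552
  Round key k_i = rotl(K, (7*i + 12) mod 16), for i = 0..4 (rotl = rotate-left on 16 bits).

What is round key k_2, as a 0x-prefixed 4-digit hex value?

0x4855

K = 0x1552
k_0 = rotl(K, (7*0+12) mod 16) = rotl(K, 12) = 0x2155
k_1 = rotl(K, (7*1+12) mod 16) = rotl(K, 3) = 0xAA90
k_2 = rotl(K, (7*2+12) mod 16) = rotl(K, 10) = 0x4855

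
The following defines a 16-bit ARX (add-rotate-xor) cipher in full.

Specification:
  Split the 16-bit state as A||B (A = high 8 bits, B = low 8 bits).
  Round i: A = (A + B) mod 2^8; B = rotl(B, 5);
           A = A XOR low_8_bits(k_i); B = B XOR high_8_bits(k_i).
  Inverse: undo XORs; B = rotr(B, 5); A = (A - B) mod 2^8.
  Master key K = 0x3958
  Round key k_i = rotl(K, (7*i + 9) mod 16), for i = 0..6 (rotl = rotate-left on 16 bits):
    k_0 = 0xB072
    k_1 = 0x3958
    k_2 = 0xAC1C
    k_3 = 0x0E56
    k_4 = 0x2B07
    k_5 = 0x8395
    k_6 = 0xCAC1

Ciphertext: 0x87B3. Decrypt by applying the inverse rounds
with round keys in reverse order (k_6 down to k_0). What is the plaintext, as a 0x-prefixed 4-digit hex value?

0xA8C6

s_0 = ciphertext = 0x87B3
s_1 = InvRound(s_0, k_6) = 0x7BCB
s_2 = InvRound(s_1, k_5) = 0xAC42
s_3 = InvRound(s_2, k_4) = 0x604B
s_4 = InvRound(s_3, k_3) = 0x0C2A
s_5 = InvRound(s_4, k_2) = 0xDC34
s_6 = InvRound(s_5, k_1) = 0x1C68
s_7 = InvRound(s_6, k_0) = 0xA8C6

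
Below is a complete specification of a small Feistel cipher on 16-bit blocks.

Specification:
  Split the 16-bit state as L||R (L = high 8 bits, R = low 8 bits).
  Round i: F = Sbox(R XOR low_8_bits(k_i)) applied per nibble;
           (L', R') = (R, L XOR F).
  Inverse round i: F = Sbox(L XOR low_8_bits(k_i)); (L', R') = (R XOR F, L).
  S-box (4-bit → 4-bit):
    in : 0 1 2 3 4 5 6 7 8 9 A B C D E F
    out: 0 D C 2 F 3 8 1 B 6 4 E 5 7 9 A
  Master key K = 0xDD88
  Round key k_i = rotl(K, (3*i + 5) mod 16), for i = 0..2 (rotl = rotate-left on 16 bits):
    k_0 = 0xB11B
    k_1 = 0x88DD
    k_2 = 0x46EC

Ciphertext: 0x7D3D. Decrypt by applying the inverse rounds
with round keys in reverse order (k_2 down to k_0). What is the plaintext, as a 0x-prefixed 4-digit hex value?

s_0 = ciphertext = 0x7D3D
s_1 = InvRound(s_0, k_2) = 0x507D
s_2 = InvRound(s_1, k_1) = 0xCA50
s_3 = InvRound(s_2, k_0) = 0x2DCA

0x2DCA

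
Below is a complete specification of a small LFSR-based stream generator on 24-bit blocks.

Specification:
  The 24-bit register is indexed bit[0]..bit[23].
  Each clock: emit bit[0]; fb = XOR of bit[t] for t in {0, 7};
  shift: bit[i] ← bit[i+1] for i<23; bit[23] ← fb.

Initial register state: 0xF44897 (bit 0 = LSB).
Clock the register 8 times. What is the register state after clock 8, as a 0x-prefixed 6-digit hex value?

reg_0 = 0xF44897
clock 1: out=1, reg = 0x7A244B
clock 2: out=1, reg = 0xBD1225
clock 3: out=1, reg = 0xDE8912
clock 4: out=0, reg = 0x6F4489
clock 5: out=1, reg = 0x37A244
clock 6: out=0, reg = 0x1BD122
clock 7: out=0, reg = 0x0DE891
clock 8: out=1, reg = 0x06F448

0x06F448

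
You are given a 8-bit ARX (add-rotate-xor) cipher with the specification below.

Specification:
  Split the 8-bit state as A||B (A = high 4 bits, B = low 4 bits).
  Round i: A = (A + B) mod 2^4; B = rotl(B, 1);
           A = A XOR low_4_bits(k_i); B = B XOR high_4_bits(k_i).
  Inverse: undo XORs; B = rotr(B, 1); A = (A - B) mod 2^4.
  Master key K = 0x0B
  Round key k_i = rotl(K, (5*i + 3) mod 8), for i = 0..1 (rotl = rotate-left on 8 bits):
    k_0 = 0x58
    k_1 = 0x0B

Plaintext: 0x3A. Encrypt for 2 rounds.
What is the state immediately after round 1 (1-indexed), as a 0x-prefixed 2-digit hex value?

s_0 = plaintext = 0x3A
s_1 = Round(s_0, k_0) = 0x50
s_2 = Round(s_1, k_1) = 0xE0

0x50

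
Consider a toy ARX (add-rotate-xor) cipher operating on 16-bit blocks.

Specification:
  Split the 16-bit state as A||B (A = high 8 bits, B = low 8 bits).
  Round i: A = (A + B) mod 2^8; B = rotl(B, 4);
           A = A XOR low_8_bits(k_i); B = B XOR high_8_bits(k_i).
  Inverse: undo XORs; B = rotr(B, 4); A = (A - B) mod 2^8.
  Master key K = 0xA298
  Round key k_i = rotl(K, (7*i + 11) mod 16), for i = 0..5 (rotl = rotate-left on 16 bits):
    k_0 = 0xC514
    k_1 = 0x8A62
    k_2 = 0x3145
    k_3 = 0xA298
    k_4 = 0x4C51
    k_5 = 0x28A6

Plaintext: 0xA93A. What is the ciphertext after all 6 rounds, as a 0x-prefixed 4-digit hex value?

s_0 = plaintext = 0xA93A
s_1 = Round(s_0, k_0) = 0xF766
s_2 = Round(s_1, k_1) = 0x3FEC
s_3 = Round(s_2, k_2) = 0x6EFF
s_4 = Round(s_3, k_3) = 0xF55D
s_5 = Round(s_4, k_4) = 0x0399
s_6 = Round(s_5, k_5) = 0x3AB1

0x3AB1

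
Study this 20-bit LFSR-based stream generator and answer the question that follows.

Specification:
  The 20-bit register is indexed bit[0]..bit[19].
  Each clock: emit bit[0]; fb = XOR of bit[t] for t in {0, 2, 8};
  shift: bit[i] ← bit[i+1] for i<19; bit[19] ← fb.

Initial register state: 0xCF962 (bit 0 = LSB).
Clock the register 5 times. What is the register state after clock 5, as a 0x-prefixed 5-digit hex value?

reg_0 = 0xCF962
clock 1: out=0, reg = 0xE7CB1
clock 2: out=1, reg = 0xF3E58
clock 3: out=0, reg = 0x79F2C
clock 4: out=0, reg = 0x3CF96
clock 5: out=0, reg = 0x1E7CB

0x1E7CB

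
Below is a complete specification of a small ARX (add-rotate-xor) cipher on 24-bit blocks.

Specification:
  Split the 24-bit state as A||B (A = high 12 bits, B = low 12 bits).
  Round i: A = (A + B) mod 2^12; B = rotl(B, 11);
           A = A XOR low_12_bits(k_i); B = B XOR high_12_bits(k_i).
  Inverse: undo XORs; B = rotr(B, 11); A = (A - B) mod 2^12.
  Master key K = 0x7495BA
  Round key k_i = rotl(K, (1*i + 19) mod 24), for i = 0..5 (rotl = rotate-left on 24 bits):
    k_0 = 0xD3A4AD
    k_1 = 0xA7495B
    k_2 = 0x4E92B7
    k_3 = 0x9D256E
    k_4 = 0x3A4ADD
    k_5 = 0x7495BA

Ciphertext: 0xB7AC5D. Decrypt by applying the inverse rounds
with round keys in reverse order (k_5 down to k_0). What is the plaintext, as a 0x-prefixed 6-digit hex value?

s_0 = ciphertext = 0xB7AC5D
s_1 = InvRound(s_0, k_5) = 0x897629
s_2 = InvRound(s_1, k_4) = 0x730B1A
s_3 = InvRound(s_2, k_3) = 0xCCE590
s_4 = InvRound(s_3, k_2) = 0xB872F2
s_5 = InvRound(s_4, k_1) = 0x1CF10D
s_6 = InvRound(s_5, k_0) = 0xCF386F

0xCF386F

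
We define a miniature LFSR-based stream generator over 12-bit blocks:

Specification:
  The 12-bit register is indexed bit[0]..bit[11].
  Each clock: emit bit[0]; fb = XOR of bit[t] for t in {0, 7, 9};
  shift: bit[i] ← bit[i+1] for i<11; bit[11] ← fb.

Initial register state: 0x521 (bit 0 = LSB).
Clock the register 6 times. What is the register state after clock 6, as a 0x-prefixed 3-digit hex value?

reg_0 = 0x521
clock 1: out=1, reg = 0xA90
clock 2: out=0, reg = 0x548
clock 3: out=0, reg = 0x2A4
clock 4: out=0, reg = 0x152
clock 5: out=0, reg = 0x0A9
clock 6: out=1, reg = 0x054

0x054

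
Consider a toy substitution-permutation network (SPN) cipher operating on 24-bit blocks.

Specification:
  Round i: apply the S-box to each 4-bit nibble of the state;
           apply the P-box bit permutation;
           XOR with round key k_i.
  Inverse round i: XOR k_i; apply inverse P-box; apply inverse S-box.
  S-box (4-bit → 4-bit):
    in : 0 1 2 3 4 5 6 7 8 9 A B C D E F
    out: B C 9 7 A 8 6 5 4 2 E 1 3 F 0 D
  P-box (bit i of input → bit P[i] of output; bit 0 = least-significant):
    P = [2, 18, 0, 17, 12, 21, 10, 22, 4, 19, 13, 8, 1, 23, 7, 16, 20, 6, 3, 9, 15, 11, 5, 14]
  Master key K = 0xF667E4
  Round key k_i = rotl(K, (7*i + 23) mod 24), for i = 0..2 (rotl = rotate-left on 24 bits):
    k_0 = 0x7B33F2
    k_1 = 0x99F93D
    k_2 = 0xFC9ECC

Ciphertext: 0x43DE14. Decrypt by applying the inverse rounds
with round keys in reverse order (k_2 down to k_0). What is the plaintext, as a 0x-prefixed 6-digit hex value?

s_0 = ciphertext = 0x43DE14
s_1 = InvRound(s_0, k_2) = 0x53AC94
s_2 = InvRound(s_1, k_1) = 0x1864F1
s_3 = InvRound(s_2, k_0) = 0x5525D1

0x5525D1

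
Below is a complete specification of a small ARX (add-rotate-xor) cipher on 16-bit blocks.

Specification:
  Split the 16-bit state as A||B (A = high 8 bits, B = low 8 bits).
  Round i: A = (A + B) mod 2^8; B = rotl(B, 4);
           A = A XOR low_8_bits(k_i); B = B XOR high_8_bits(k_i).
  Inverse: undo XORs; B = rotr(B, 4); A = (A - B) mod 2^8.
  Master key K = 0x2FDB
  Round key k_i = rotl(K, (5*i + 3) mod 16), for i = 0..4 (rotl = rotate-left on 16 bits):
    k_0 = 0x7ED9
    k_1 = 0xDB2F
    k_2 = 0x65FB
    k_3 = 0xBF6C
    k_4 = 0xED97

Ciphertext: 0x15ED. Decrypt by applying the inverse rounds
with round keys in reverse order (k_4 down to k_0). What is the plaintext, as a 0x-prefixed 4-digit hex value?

s_0 = ciphertext = 0x15ED
s_1 = InvRound(s_0, k_4) = 0x8200
s_2 = InvRound(s_1, k_3) = 0xF3FB
s_3 = InvRound(s_2, k_2) = 0x1FE9
s_4 = InvRound(s_3, k_1) = 0x0D23
s_5 = InvRound(s_4, k_0) = 0xFFD5

0xFFD5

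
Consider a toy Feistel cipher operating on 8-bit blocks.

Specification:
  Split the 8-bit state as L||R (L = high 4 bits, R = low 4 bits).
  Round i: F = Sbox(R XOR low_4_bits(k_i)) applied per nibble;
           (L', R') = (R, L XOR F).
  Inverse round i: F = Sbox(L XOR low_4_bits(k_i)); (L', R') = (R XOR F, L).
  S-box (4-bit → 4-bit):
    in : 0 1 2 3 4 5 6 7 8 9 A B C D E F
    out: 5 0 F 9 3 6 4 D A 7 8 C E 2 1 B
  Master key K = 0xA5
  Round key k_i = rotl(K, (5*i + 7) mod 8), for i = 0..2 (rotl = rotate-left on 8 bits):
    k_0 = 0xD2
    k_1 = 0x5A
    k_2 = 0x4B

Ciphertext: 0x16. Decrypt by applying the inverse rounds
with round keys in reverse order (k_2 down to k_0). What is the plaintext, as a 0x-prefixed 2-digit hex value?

0xB2

s_0 = ciphertext = 0x16
s_1 = InvRound(s_0, k_2) = 0xE1
s_2 = InvRound(s_1, k_1) = 0x2E
s_3 = InvRound(s_2, k_0) = 0xB2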